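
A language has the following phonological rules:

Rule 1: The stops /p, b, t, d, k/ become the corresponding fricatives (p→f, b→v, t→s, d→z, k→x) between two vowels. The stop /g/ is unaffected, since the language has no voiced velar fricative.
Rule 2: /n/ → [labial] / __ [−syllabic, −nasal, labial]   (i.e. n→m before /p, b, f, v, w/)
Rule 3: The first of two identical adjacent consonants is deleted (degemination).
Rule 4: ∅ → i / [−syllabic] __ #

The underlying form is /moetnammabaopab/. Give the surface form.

Rule 1 (intervocalic spirantization): /b/ is a stop between vowels /a/ and /a/, so it spirantizes to the fricative [v]. /p/ is a stop between vowels /o/ and /a/, so it spirantizes to the fricative [f]. /moetnammabaopab/ → moetnammavaofab.
Rule 2 (nasal place assimilation): no segment meets the environment; /moetnammavaofab/ is unchanged.
Rule 3 (degemination): /mm/ is a geminate; the first /m/ deletes. /moetnammavaofab/ → moetnamavaofab.
Rule 4 (final i-epenthesis): the form ends in the consonant /b/, so [i] is inserted word-finally. /moetnamavaofab/ → moetnamavaofabi.

moetnamavaofabi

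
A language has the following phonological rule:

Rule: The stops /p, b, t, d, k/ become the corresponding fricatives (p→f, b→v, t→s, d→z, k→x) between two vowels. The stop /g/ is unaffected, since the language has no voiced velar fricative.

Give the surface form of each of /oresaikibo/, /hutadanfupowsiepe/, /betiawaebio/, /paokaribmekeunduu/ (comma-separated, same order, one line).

oresaixivo, husazanfufowsiefe, besiawaevio, paoxaribmexeunduu

/oresaikibo/: /k/ is a stop between vowels /i/ and /i/, so it spirantizes to the fricative [x]. /b/ is a stop between vowels /i/ and /o/, so it spirantizes to the fricative [v]. → [oresaixivo].
/hutadanfupowsiepe/: /t/ is a stop between vowels /u/ and /a/, so it spirantizes to the fricative [s]. /d/ is a stop between vowels /a/ and /a/, so it spirantizes to the fricative [z]. /p/ is a stop between vowels /u/ and /o/, so it spirantizes to the fricative [f]. /p/ is a stop between vowels /e/ and /e/, so it spirantizes to the fricative [f]. → [husazanfufowsiefe].
/betiawaebio/: /t/ is a stop between vowels /e/ and /i/, so it spirantizes to the fricative [s]. /b/ is a stop between vowels /e/ and /i/, so it spirantizes to the fricative [v]. → [besiawaevio].
/paokaribmekeunduu/: /k/ is a stop between vowels /o/ and /a/, so it spirantizes to the fricative [x]. /k/ is a stop between vowels /e/ and /e/, so it spirantizes to the fricative [x]. → [paoxaribmexeunduu].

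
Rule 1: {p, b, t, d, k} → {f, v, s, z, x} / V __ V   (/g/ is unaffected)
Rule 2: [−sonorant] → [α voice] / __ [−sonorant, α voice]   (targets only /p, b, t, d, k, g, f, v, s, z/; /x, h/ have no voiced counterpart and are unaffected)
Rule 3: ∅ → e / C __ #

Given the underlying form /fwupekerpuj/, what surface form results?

fwufexerpuje

Rule 1 (intervocalic spirantization): /p/ is a stop between vowels /u/ and /e/, so it spirantizes to the fricative [f]. /k/ is a stop between vowels /e/ and /e/, so it spirantizes to the fricative [x]. /fwupekerpuj/ → fwufexerpuj.
Rule 2 (regressive voicing assimilation): no segment meets the environment; /fwufexerpuj/ is unchanged.
Rule 3 (final e-epenthesis): the form ends in the consonant /j/, so [e] is inserted word-finally. /fwufexerpuj/ → fwufexerpuje.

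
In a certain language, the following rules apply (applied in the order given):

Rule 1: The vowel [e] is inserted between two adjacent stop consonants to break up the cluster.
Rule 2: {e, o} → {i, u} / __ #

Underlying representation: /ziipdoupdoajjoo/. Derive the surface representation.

ziipedoupedoajjou

Rule 1 (stop-cluster e-epenthesis): /p/ and /d/ form a stop–stop cluster, so [e] is inserted between them. /p/ and /d/ form a stop–stop cluster, so [e] is inserted between them. /ziipdoupdoajjoo/ → ziipedoupedoajjoo.
Rule 2 (final vowel raising): /o/ is a mid vowel in word-final position, so it raises to [u]. /ziipedoupedoajjoo/ → ziipedoupedoajjou.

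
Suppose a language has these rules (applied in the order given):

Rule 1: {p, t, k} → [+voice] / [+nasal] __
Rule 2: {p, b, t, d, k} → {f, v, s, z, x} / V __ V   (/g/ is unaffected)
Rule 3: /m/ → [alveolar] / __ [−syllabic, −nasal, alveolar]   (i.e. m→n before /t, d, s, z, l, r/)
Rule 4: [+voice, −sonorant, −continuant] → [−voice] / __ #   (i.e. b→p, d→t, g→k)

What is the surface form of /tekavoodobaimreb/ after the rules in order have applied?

Rule 1 (post-nasal voicing): no segment meets the environment; /tekavoodobaimreb/ is unchanged.
Rule 2 (intervocalic spirantization): /k/ is a stop between vowels /e/ and /a/, so it spirantizes to the fricative [x]. /d/ is a stop between vowels /o/ and /o/, so it spirantizes to the fricative [z]. /b/ is a stop between vowels /o/ and /a/, so it spirantizes to the fricative [v]. /tekavoodobaimreb/ → texavoozovaimreb.
Rule 3 (nasal place assimilation): /m/ precedes the alveolar consonant /r/, so it assimilates in place to [n]. /texavoozovaimreb/ → texavoozovainreb.
Rule 4 (final devoicing): /b/ is a voiced stop in word-final position, so it devoices to [p]. /texavoozovainreb/ → texavoozovainrep.

texavoozovainrep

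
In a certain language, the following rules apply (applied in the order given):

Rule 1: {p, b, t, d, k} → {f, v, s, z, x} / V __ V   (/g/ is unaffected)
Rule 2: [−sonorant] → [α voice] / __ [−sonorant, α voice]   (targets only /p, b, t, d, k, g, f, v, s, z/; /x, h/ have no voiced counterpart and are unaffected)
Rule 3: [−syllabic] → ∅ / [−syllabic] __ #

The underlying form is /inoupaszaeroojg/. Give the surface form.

inoufazzaerooj

Rule 1 (intervocalic spirantization): /p/ is a stop between vowels /u/ and /a/, so it spirantizes to the fricative [f]. /inoupaszaeroojg/ → inoufaszaeroojg.
Rule 2 (regressive voicing assimilation): /s/ precedes the voiced obstruent /z/, so it voices to [z] by assimilation. /inoufaszaeroojg/ → inoufazzaeroojg.
Rule 3 (final cluster simplification): /g/ is the second consonant of a word-final cluster /jg/, so it deletes. /inoufazzaeroojg/ → inoufazzaerooj.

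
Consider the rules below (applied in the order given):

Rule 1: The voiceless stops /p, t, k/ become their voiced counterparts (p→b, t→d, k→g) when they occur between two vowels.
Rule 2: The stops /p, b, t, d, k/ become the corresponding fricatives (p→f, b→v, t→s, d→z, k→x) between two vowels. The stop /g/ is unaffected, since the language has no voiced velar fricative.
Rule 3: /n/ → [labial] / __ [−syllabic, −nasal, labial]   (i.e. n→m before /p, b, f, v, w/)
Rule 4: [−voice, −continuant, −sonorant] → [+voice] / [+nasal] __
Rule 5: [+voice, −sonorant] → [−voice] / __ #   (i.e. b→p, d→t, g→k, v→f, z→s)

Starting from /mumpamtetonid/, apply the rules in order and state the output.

Rule 1 (intervocalic voicing): /t/ is a voiceless stop between vowels /e/ and /o/, so it voices to [d]. /mumpamtetonid/ → mumpamtedonid.
Rule 2 (intervocalic spirantization): /d/ is a stop between vowels /e/ and /o/, so it spirantizes to the fricative [z]. /mumpamtedonid/ → mumpamtezonid.
Rule 3 (nasal place assimilation): no segment meets the environment; /mumpamtezonid/ is unchanged.
Rule 4 (post-nasal voicing): /p/ is a voiceless stop immediately after the nasal /m/, so it voices to [b]. /t/ is a voiceless stop immediately after the nasal /m/, so it voices to [d]. /mumpamtezonid/ → mumbamdezonid.
Rule 5 (final devoicing): /d/ is a voiced obstruent in word-final position, so it devoices to [t]. /mumbamdezonid/ → mumbamdezonit.

mumbamdezonit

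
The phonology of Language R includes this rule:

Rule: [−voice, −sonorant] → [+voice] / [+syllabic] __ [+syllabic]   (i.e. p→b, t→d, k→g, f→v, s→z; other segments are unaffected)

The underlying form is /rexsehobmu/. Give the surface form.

No segment of /rexsehobmu/ meets the structural description of the rule, so the form surfaces unchanged.

rexsehobmu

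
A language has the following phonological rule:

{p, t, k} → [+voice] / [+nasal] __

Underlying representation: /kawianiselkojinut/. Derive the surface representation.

No segment of /kawianiselkojinut/ meets the structural description of the rule, so the form surfaces unchanged.

kawianiselkojinut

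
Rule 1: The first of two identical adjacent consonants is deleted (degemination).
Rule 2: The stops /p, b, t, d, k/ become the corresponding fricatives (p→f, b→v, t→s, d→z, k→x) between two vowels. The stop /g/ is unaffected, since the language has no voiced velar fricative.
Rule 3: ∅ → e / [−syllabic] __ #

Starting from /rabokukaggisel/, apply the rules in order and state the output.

ravoxuxagisele

Rule 1 (degemination): /gg/ is a geminate; the first /g/ deletes. /rabokukaggisel/ → rabokukagisel.
Rule 2 (intervocalic spirantization): /b/ is a stop between vowels /a/ and /o/, so it spirantizes to the fricative [v]. /k/ is a stop between vowels /o/ and /u/, so it spirantizes to the fricative [x]. /k/ is a stop between vowels /u/ and /a/, so it spirantizes to the fricative [x]. /rabokukagisel/ → ravoxuxagisel.
Rule 3 (final e-epenthesis): the form ends in the consonant /l/, so [e] is inserted word-finally. /ravoxuxagisel/ → ravoxuxagisele.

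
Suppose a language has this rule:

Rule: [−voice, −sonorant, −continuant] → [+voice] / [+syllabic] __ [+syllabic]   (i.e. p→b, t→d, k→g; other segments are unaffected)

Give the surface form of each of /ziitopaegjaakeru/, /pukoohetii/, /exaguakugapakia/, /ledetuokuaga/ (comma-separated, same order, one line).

/ziitopaegjaakeru/: /t/ is a voiceless stop between vowels /i/ and /o/, so it voices to [d]. /p/ is a voiceless stop between vowels /o/ and /a/, so it voices to [b]. /k/ is a voiceless stop between vowels /a/ and /e/, so it voices to [g]. → [ziidobaegjaageru].
/pukoohetii/: /k/ is a voiceless stop between vowels /u/ and /o/, so it voices to [g]. /t/ is a voiceless stop between vowels /e/ and /i/, so it voices to [d]. → [pugoohedii].
/exaguakugapakia/: /k/ is a voiceless stop between vowels /a/ and /u/, so it voices to [g]. /p/ is a voiceless stop between vowels /a/ and /a/, so it voices to [b]. /k/ is a voiceless stop between vowels /a/ and /i/, so it voices to [g]. → [exaguagugabagia].
/ledetuokuaga/: /t/ is a voiceless stop between vowels /e/ and /u/, so it voices to [d]. /k/ is a voiceless stop between vowels /o/ and /u/, so it voices to [g]. → [lededuoguaga].

ziidobaegjaageru, pugoohedii, exaguagugabagia, lededuoguaga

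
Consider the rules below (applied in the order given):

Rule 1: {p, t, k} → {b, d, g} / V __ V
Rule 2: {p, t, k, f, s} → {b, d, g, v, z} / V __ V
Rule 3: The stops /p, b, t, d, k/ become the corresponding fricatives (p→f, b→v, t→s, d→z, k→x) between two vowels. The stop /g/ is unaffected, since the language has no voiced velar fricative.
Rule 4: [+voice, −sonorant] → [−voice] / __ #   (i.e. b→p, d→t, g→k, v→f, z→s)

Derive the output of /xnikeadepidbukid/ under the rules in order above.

xnigeazevidbugit

Rule 1 (intervocalic voicing): /k/ is a voiceless stop between vowels /i/ and /e/, so it voices to [g]. /p/ is a voiceless stop between vowels /e/ and /i/, so it voices to [b]. /k/ is a voiceless stop between vowels /u/ and /i/, so it voices to [g]. /xnikeadepidbukid/ → xnigeadebidbugid.
Rule 2 (intervocalic voicing): no segment meets the environment; /xnigeadebidbugid/ is unchanged.
Rule 3 (intervocalic spirantization): /d/ is a stop between vowels /a/ and /e/, so it spirantizes to the fricative [z]. /b/ is a stop between vowels /e/ and /i/, so it spirantizes to the fricative [v]. /xnigeadebidbugid/ → xnigeazevidbugid.
Rule 4 (final devoicing): /d/ is a voiced obstruent in word-final position, so it devoices to [t]. /xnigeazevidbugid/ → xnigeazevidbugit.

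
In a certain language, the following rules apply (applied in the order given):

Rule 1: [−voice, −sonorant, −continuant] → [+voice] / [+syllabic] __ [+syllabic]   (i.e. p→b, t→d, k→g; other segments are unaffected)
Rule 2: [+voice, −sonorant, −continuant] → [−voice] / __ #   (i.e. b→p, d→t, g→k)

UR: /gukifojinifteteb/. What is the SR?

gugifojiniftedep

Rule 1 (intervocalic voicing): /k/ is a voiceless stop between vowels /u/ and /i/, so it voices to [g]. /t/ is a voiceless stop between vowels /e/ and /e/, so it voices to [d]. /gukifojinifteteb/ → gugifojiniftedeb.
Rule 2 (final devoicing): /b/ is a voiced stop in word-final position, so it devoices to [p]. /gugifojiniftedeb/ → gugifojiniftedep.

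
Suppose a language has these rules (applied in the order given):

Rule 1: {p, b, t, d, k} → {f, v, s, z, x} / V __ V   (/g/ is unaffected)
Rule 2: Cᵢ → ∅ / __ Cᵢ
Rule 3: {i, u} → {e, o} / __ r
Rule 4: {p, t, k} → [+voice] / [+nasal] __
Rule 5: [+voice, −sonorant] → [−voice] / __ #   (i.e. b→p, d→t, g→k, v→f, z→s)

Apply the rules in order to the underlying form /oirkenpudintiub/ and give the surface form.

oerkenbuzindiup

Rule 1 (intervocalic spirantization): /d/ is a stop between vowels /u/ and /i/, so it spirantizes to the fricative [z]. /oirkenpudintiub/ → oirkenpuzintiub.
Rule 2 (degemination): no segment meets the environment; /oirkenpuzintiub/ is unchanged.
Rule 3 (pre-rhotic lowering): /i/ is a high vowel immediately before /r/, so it lowers to [e]. /oirkenpuzintiub/ → oerkenpuzintiub.
Rule 4 (post-nasal voicing): /p/ is a voiceless stop immediately after the nasal /n/, so it voices to [b]. /t/ is a voiceless stop immediately after the nasal /n/, so it voices to [d]. /oerkenpuzintiub/ → oerkenbuzindiub.
Rule 5 (final devoicing): /b/ is a voiced obstruent in word-final position, so it devoices to [p]. /oerkenbuzindiub/ → oerkenbuzindiup.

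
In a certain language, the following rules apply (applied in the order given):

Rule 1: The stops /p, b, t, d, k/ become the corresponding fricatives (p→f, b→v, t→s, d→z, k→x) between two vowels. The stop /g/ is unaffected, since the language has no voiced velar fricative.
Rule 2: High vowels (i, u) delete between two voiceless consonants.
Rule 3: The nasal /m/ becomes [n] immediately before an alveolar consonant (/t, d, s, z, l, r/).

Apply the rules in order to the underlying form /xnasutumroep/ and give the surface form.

xnassunroep

Rule 1 (intervocalic spirantization): /t/ is a stop between vowels /u/ and /u/, so it spirantizes to the fricative [s]. /xnasutumroep/ → xnasusumroep.
Rule 2 (high vowel syncope): /u/ is a high vowel flanked by voiceless consonants /s/ and /s/, so it deletes. /xnasusumroep/ → xnassumroep.
Rule 3 (nasal place assimilation): /m/ precedes the alveolar consonant /r/, so it assimilates in place to [n]. /xnassumroep/ → xnassunroep.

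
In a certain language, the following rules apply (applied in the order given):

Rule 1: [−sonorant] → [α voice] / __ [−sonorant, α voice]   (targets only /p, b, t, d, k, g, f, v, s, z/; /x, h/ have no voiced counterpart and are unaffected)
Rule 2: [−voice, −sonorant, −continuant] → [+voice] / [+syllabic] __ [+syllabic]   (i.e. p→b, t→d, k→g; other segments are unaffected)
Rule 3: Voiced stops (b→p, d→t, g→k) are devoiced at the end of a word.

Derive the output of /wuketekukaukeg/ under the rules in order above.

wugedegugaugek

Rule 1 (regressive voicing assimilation): no segment meets the environment; /wuketekukaukeg/ is unchanged.
Rule 2 (intervocalic voicing): /k/ is a voiceless stop between vowels /u/ and /e/, so it voices to [g]. /t/ is a voiceless stop between vowels /e/ and /e/, so it voices to [d]. /k/ is a voiceless stop between vowels /e/ and /u/, so it voices to [g]. /k/ is a voiceless stop between vowels /u/ and /a/, so it voices to [g]. /k/ is a voiceless stop between vowels /u/ and /e/, so it voices to [g]. /wuketekukaukeg/ → wugedegugaugeg.
Rule 3 (final devoicing): /g/ is a voiced stop in word-final position, so it devoices to [k]. /wugedegugaugeg/ → wugedegugaugek.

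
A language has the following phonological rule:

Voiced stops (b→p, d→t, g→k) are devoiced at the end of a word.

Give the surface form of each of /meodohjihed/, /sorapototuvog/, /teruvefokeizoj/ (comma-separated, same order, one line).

/meodohjihed/: /d/ is a voiced stop in word-final position, so it devoices to [t]. → [meodohjihet].
/sorapototuvog/: /g/ is a voiced stop in word-final position, so it devoices to [k]. → [sorapototuvok].
/teruvefokeizoj/: the rule's environment is not met; surfaces unchanged as [teruvefokeizoj].

meodohjihet, sorapototuvok, teruvefokeizoj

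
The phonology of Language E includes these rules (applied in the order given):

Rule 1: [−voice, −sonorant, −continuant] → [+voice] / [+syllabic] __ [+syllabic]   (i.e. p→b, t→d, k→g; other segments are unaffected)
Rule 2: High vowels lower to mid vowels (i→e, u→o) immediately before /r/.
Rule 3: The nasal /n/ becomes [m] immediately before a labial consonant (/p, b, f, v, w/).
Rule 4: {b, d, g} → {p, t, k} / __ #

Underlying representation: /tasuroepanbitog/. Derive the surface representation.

tasoroebambidok

Rule 1 (intervocalic voicing): /p/ is a voiceless stop between vowels /e/ and /a/, so it voices to [b]. /t/ is a voiceless stop between vowels /i/ and /o/, so it voices to [d]. /tasuroepanbitog/ → tasuroebanbidog.
Rule 2 (pre-rhotic lowering): /u/ is a high vowel immediately before /r/, so it lowers to [o]. /tasuroebanbidog/ → tasoroebanbidog.
Rule 3 (nasal place assimilation): /n/ precedes the labial consonant /b/, so it assimilates in place to [m]. /tasoroebanbidog/ → tasoroebambidog.
Rule 4 (final devoicing): /g/ is a voiced stop in word-final position, so it devoices to [k]. /tasoroebambidog/ → tasoroebambidok.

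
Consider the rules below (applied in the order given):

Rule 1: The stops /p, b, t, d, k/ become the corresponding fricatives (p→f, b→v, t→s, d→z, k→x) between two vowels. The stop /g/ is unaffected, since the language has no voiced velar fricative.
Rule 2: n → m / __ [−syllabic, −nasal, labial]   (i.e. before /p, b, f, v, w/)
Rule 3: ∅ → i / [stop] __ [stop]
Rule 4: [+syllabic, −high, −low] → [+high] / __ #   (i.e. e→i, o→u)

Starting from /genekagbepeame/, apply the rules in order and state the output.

Rule 1 (intervocalic spirantization): /k/ is a stop between vowels /e/ and /a/, so it spirantizes to the fricative [x]. /p/ is a stop between vowels /e/ and /e/, so it spirantizes to the fricative [f]. /genekagbepeame/ → genexagbefeame.
Rule 2 (nasal place assimilation): no segment meets the environment; /genexagbefeame/ is unchanged.
Rule 3 (stop-cluster i-epenthesis): /g/ and /b/ form a stop–stop cluster, so [i] is inserted between them. /genexagbefeame/ → genexagibefeame.
Rule 4 (final vowel raising): /e/ is a mid vowel in word-final position, so it raises to [i]. /genexagibefeame/ → genexagibefeami.

genexagibefeami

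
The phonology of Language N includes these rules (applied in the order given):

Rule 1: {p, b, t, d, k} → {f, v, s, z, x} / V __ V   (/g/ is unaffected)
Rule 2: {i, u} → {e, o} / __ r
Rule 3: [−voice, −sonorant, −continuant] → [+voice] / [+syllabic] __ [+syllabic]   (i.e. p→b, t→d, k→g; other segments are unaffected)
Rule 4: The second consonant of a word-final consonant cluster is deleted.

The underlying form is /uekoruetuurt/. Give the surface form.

uexoruesuor

Rule 1 (intervocalic spirantization): /k/ is a stop between vowels /e/ and /o/, so it spirantizes to the fricative [x]. /t/ is a stop between vowels /e/ and /u/, so it spirantizes to the fricative [s]. /uekoruetuurt/ → uexoruesuurt.
Rule 2 (pre-rhotic lowering): /u/ is a high vowel immediately before /r/, so it lowers to [o]. /uexoruesuurt/ → uexoruesuort.
Rule 3 (intervocalic voicing): no segment meets the environment; /uexoruesuort/ is unchanged.
Rule 4 (final cluster simplification): /t/ is the second consonant of a word-final cluster /rt/, so it deletes. /uexoruesuort/ → uexoruesuor.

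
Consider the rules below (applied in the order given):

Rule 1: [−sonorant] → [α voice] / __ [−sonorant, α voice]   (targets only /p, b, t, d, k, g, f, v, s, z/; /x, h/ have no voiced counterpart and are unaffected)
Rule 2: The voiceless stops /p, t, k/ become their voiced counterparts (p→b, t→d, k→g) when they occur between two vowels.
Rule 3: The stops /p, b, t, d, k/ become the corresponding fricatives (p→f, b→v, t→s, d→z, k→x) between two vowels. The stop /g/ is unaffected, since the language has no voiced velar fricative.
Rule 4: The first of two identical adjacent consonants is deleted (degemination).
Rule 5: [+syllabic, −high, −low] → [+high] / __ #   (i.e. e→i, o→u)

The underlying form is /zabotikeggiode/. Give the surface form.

zavozigegiozi

Rule 1 (regressive voicing assimilation): no segment meets the environment; /zabotikeggiode/ is unchanged.
Rule 2 (intervocalic voicing): /t/ is a voiceless stop between vowels /o/ and /i/, so it voices to [d]. /k/ is a voiceless stop between vowels /i/ and /e/, so it voices to [g]. /zabotikeggiode/ → zabodigeggiode.
Rule 3 (intervocalic spirantization): /b/ is a stop between vowels /a/ and /o/, so it spirantizes to the fricative [v]. /d/ is a stop between vowels /o/ and /i/, so it spirantizes to the fricative [z]. /d/ is a stop between vowels /o/ and /e/, so it spirantizes to the fricative [z]. /zabodigeggiode/ → zavozigeggioze.
Rule 4 (degemination): /gg/ is a geminate; the first /g/ deletes. /zavozigeggioze/ → zavozigegioze.
Rule 5 (final vowel raising): /e/ is a mid vowel in word-final position, so it raises to [i]. /zavozigegioze/ → zavozigegiozi.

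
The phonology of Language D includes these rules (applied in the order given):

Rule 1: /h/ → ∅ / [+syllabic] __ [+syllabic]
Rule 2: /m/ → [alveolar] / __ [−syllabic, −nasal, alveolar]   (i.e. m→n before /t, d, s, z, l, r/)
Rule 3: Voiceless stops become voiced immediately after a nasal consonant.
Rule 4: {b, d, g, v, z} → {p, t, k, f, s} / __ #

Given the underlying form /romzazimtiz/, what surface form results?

Rule 1 (intervocalic h-deletion): no segment meets the environment; /romzazimtiz/ is unchanged.
Rule 2 (nasal place assimilation): /m/ precedes the alveolar consonant /z/, so it assimilates in place to [n]. /m/ precedes the alveolar consonant /t/, so it assimilates in place to [n]. /romzazimtiz/ → ronzazintiz.
Rule 3 (post-nasal voicing): /t/ is a voiceless stop immediately after the nasal /n/, so it voices to [d]. /ronzazintiz/ → ronzazindiz.
Rule 4 (final devoicing): /z/ is a voiced obstruent in word-final position, so it devoices to [s]. /ronzazindiz/ → ronzazindis.

ronzazindis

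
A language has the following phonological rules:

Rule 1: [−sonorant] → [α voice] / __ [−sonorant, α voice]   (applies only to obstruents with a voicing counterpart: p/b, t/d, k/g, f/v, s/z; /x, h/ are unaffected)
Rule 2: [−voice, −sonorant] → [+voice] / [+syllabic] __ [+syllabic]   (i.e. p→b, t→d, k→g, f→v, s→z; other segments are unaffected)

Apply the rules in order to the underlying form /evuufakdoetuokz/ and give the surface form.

Rule 1 (regressive voicing assimilation): /k/ precedes the voiced obstruent /d/, so it voices to [g] by assimilation. /k/ precedes the voiced obstruent /z/, so it voices to [g] by assimilation. /evuufakdoetuokz/ → evuufagdoetuogz.
Rule 2 (intervocalic voicing): /f/ is a voiceless obstruent between vowels /u/ and /a/, so it voices to [v]. /t/ is a voiceless obstruent between vowels /e/ and /u/, so it voices to [d]. /evuufagdoetuogz/ → evuuvagdoeduogz.

evuuvagdoeduogz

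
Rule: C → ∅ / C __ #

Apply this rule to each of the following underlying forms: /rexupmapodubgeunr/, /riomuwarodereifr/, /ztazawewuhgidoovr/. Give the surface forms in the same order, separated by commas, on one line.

/rexupmapodubgeunr/: /r/ is the second consonant of a word-final cluster /nr/, so it deletes. → [rexupmapodubgeun].
/riomuwarodereifr/: /r/ is the second consonant of a word-final cluster /fr/, so it deletes. → [riomuwarodereif].
/ztazawewuhgidoovr/: /r/ is the second consonant of a word-final cluster /vr/, so it deletes. → [ztazawewuhgidoov].

rexupmapodubgeun, riomuwarodereif, ztazawewuhgidoov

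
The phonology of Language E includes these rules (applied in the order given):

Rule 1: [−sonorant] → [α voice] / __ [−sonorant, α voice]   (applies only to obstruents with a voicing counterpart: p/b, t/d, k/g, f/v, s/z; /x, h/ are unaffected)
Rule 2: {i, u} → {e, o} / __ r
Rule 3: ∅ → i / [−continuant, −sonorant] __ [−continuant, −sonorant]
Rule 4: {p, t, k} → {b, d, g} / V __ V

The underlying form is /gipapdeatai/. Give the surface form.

gibabideadai

Rule 1 (regressive voicing assimilation): /p/ precedes the voiced obstruent /d/, so it voices to [b] by assimilation. /gipapdeatai/ → gipabdeatai.
Rule 2 (pre-rhotic lowering): no segment meets the environment; /gipabdeatai/ is unchanged.
Rule 3 (stop-cluster i-epenthesis): /b/ and /d/ form a stop–stop cluster, so [i] is inserted between them. /gipabdeatai/ → gipabideatai.
Rule 4 (intervocalic voicing): /p/ is a voiceless stop between vowels /i/ and /a/, so it voices to [b]. /t/ is a voiceless stop between vowels /a/ and /a/, so it voices to [d]. /gipabideatai/ → gibabideadai.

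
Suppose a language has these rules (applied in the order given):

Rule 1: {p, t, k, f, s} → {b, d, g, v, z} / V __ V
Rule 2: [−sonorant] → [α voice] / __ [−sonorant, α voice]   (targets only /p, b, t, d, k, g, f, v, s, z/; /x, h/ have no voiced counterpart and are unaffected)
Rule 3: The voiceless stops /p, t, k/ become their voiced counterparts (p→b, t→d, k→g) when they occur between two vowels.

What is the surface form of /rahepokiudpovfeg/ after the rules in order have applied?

rahebogiutpoffeg

Rule 1 (intervocalic voicing): /p/ is a voiceless obstruent between vowels /e/ and /o/, so it voices to [b]. /k/ is a voiceless obstruent between vowels /o/ and /i/, so it voices to [g]. /rahepokiudpovfeg/ → rahebogiudpovfeg.
Rule 2 (regressive voicing assimilation): /d/ precedes the voiceless obstruent /p/, so it devoices to [t] by assimilation. /v/ precedes the voiceless obstruent /f/, so it devoices to [f] by assimilation. /rahebogiudpovfeg/ → rahebogiutpoffeg.
Rule 3 (intervocalic voicing): no segment meets the environment; /rahebogiutpoffeg/ is unchanged.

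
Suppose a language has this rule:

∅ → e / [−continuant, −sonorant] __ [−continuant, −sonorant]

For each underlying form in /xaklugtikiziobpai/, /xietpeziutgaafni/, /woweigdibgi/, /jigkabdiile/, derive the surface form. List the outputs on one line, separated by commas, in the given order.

xaklugetikiziobepai, xietepeziutegaafni, woweigedibegi, jigekabediile

/xaklugtikiziobpai/: /g/ and /t/ form a stop–stop cluster, so [e] is inserted between them. /b/ and /p/ form a stop–stop cluster, so [e] is inserted between them. → [xaklugetikiziobepai].
/xietpeziutgaafni/: /t/ and /p/ form a stop–stop cluster, so [e] is inserted between them. /t/ and /g/ form a stop–stop cluster, so [e] is inserted between them. → [xietepeziutegaafni].
/woweigdibgi/: /g/ and /d/ form a stop–stop cluster, so [e] is inserted between them. /b/ and /g/ form a stop–stop cluster, so [e] is inserted between them. → [woweigedibegi].
/jigkabdiile/: /g/ and /k/ form a stop–stop cluster, so [e] is inserted between them. /b/ and /d/ form a stop–stop cluster, so [e] is inserted between them. → [jigekabediile].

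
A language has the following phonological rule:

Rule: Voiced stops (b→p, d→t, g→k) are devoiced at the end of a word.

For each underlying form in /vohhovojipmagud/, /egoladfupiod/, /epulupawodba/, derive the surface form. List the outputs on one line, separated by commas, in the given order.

/vohhovojipmagud/: /d/ is a voiced stop in word-final position, so it devoices to [t]. → [vohhovojipmagut].
/egoladfupiod/: /d/ is a voiced stop in word-final position, so it devoices to [t]. → [egoladfupiot].
/epulupawodba/: the rule's environment is not met; surfaces unchanged as [epulupawodba].

vohhovojipmagut, egoladfupiot, epulupawodba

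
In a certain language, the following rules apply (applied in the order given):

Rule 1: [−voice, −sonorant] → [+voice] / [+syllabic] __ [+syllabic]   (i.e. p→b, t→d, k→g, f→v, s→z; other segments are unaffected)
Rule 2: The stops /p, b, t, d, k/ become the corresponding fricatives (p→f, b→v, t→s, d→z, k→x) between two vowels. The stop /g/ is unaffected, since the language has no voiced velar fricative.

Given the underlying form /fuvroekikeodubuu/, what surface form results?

Rule 1 (intervocalic voicing): /k/ is a voiceless obstruent between vowels /e/ and /i/, so it voices to [g]. /k/ is a voiceless obstruent between vowels /i/ and /e/, so it voices to [g]. /fuvroekikeodubuu/ → fuvroegigeodubuu.
Rule 2 (intervocalic spirantization): /d/ is a stop between vowels /o/ and /u/, so it spirantizes to the fricative [z]. /b/ is a stop between vowels /u/ and /u/, so it spirantizes to the fricative [v]. /fuvroegigeodubuu/ → fuvroegigeozuvuu.

fuvroegigeozuvuu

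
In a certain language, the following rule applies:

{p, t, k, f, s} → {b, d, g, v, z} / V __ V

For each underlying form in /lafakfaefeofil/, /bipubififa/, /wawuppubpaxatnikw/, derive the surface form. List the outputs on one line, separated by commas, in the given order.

/lafakfaefeofil/: /f/ is a voiceless obstruent between vowels /a/ and /a/, so it voices to [v]. /f/ is a voiceless obstruent between vowels /e/ and /e/, so it voices to [v]. /f/ is a voiceless obstruent between vowels /o/ and /i/, so it voices to [v]. → [lavakfaeveovil].
/bipubififa/: /p/ is a voiceless obstruent between vowels /i/ and /u/, so it voices to [b]. /f/ is a voiceless obstruent between vowels /i/ and /i/, so it voices to [v]. /f/ is a voiceless obstruent between vowels /i/ and /a/, so it voices to [v]. → [bibubiviva].
/wawuppubpaxatnikw/: the rule's environment is not met; surfaces unchanged as [wawuppubpaxatnikw].

lavakfaeveovil, bibubiviva, wawuppubpaxatnikw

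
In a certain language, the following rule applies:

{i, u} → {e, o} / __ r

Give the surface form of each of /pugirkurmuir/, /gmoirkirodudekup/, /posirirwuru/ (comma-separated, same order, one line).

pugerkormuer, gmoerkerodudekup, posererworu

/pugirkurmuir/: /i/ is a high vowel immediately before /r/, so it lowers to [e]. /u/ is a high vowel immediately before /r/, so it lowers to [o]. /i/ is a high vowel immediately before /r/, so it lowers to [e]. → [pugerkormuer].
/gmoirkirodudekup/: /i/ is a high vowel immediately before /r/, so it lowers to [e]. /i/ is a high vowel immediately before /r/, so it lowers to [e]. → [gmoerkerodudekup].
/posirirwuru/: /i/ is a high vowel immediately before /r/, so it lowers to [e]. /i/ is a high vowel immediately before /r/, so it lowers to [e]. /u/ is a high vowel immediately before /r/, so it lowers to [o]. → [posererworu].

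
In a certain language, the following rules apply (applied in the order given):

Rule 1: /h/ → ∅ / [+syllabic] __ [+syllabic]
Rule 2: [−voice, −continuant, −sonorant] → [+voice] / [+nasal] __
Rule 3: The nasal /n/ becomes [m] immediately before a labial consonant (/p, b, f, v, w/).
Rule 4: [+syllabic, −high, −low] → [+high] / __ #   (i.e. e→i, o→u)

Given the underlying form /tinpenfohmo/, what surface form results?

timbemfohmu

Rule 1 (intervocalic h-deletion): no segment meets the environment; /tinpenfohmo/ is unchanged.
Rule 2 (post-nasal voicing): /p/ is a voiceless stop immediately after the nasal /n/, so it voices to [b]. /tinpenfohmo/ → tinbenfohmo.
Rule 3 (nasal place assimilation): /n/ precedes the labial consonant /b/, so it assimilates in place to [m]. /n/ precedes the labial consonant /f/, so it assimilates in place to [m]. /tinbenfohmo/ → timbemfohmo.
Rule 4 (final vowel raising): /o/ is a mid vowel in word-final position, so it raises to [u]. /timbemfohmo/ → timbemfohmu.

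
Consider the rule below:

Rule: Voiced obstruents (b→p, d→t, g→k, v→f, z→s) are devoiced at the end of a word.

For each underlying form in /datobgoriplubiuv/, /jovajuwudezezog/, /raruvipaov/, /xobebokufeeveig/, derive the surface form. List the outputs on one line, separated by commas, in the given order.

/datobgoriplubiuv/: /v/ is a voiced obstruent in word-final position, so it devoices to [f]. → [datobgoriplubiuf].
/jovajuwudezezog/: /g/ is a voiced obstruent in word-final position, so it devoices to [k]. → [jovajuwudezezok].
/raruvipaov/: /v/ is a voiced obstruent in word-final position, so it devoices to [f]. → [raruvipaof].
/xobebokufeeveig/: /g/ is a voiced obstruent in word-final position, so it devoices to [k]. → [xobebokufeeveik].

datobgoriplubiuf, jovajuwudezezok, raruvipaof, xobebokufeeveik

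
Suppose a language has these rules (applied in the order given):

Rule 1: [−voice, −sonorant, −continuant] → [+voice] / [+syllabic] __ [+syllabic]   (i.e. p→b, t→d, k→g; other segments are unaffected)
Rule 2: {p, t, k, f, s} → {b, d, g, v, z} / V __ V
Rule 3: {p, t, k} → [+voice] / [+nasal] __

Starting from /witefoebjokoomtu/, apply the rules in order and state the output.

Rule 1 (intervocalic voicing): /t/ is a voiceless stop between vowels /i/ and /e/, so it voices to [d]. /k/ is a voiceless stop between vowels /o/ and /o/, so it voices to [g]. /witefoebjokoomtu/ → widefoebjogoomtu.
Rule 2 (intervocalic voicing): /f/ is a voiceless obstruent between vowels /e/ and /o/, so it voices to [v]. /widefoebjogoomtu/ → widevoebjogoomtu.
Rule 3 (post-nasal voicing): /t/ is a voiceless stop immediately after the nasal /m/, so it voices to [d]. /widevoebjogoomtu/ → widevoebjogoomdu.

widevoebjogoomdu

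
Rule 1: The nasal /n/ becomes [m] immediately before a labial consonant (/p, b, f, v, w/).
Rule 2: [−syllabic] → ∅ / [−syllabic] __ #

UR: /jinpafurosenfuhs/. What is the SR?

Rule 1 (nasal place assimilation): /n/ precedes the labial consonant /p/, so it assimilates in place to [m]. /n/ precedes the labial consonant /f/, so it assimilates in place to [m]. /jinpafurosenfuhs/ → jimpafurosemfuhs.
Rule 2 (final cluster simplification): /s/ is the second consonant of a word-final cluster /hs/, so it deletes. /jimpafurosemfuhs/ → jimpafurosemfuh.

jimpafurosemfuh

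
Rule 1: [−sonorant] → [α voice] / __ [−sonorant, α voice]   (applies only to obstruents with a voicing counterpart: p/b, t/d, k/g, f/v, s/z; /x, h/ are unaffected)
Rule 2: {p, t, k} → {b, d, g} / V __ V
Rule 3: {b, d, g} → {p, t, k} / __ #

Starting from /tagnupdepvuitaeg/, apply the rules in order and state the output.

Rule 1 (regressive voicing assimilation): /p/ precedes the voiced obstruent /d/, so it voices to [b] by assimilation. /p/ precedes the voiced obstruent /v/, so it voices to [b] by assimilation. /tagnupdepvuitaeg/ → tagnubdebvuitaeg.
Rule 2 (intervocalic voicing): /t/ is a voiceless stop between vowels /i/ and /a/, so it voices to [d]. /tagnubdebvuitaeg/ → tagnubdebvuidaeg.
Rule 3 (final devoicing): /g/ is a voiced stop in word-final position, so it devoices to [k]. /tagnubdebvuidaeg/ → tagnubdebvuidaek.

tagnubdebvuidaek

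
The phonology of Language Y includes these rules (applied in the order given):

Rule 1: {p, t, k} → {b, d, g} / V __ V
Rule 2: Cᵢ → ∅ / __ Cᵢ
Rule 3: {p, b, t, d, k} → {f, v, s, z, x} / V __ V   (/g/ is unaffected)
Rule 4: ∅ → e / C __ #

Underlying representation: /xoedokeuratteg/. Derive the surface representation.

xoezogeurasege

Rule 1 (intervocalic voicing): /k/ is a voiceless stop between vowels /o/ and /e/, so it voices to [g]. /xoedokeuratteg/ → xoedogeuratteg.
Rule 2 (degemination): /tt/ is a geminate; the first /t/ deletes. /xoedogeuratteg/ → xoedogeurateg.
Rule 3 (intervocalic spirantization): /d/ is a stop between vowels /e/ and /o/, so it spirantizes to the fricative [z]. /t/ is a stop between vowels /a/ and /e/, so it spirantizes to the fricative [s]. /xoedogeurateg/ → xoezogeuraseg.
Rule 4 (final e-epenthesis): the form ends in the consonant /g/, so [e] is inserted word-finally. /xoezogeuraseg/ → xoezogeurasege.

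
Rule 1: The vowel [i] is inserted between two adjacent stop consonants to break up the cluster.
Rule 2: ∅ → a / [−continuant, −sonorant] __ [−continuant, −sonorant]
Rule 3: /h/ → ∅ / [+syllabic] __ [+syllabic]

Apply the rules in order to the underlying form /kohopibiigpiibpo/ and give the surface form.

Rule 1 (stop-cluster i-epenthesis): /g/ and /p/ form a stop–stop cluster, so [i] is inserted between them. /b/ and /p/ form a stop–stop cluster, so [i] is inserted between them. /kohopibiigpiibpo/ → kohopibiigipiibipo.
Rule 2 (stop-cluster a-epenthesis): no segment meets the environment; /kohopibiigipiibipo/ is unchanged.
Rule 3 (intervocalic h-deletion): /h/ occurs between vowels /o/ and /o/, so it deletes. /kohopibiigipiibipo/ → koopibiigipiibipo.

koopibiigipiibipo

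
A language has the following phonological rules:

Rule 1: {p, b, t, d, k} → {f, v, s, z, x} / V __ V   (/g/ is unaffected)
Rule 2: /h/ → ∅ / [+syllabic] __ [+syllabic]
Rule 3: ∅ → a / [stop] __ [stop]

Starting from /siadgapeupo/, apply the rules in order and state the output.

Rule 1 (intervocalic spirantization): /p/ is a stop between vowels /a/ and /e/, so it spirantizes to the fricative [f]. /p/ is a stop between vowels /u/ and /o/, so it spirantizes to the fricative [f]. /siadgapeupo/ → siadgafeufo.
Rule 2 (intervocalic h-deletion): no segment meets the environment; /siadgafeufo/ is unchanged.
Rule 3 (stop-cluster a-epenthesis): /d/ and /g/ form a stop–stop cluster, so [a] is inserted between them. /siadgafeufo/ → siadagafeufo.

siadagafeufo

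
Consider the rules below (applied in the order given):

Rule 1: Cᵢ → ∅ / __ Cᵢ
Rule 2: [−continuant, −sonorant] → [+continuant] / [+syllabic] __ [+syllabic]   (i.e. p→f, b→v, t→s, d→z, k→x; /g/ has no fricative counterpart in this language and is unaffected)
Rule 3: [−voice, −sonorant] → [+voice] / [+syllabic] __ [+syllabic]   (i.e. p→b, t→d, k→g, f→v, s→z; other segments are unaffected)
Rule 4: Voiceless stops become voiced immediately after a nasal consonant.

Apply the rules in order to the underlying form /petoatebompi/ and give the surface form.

Rule 1 (degemination): no segment meets the environment; /petoatebompi/ is unchanged.
Rule 2 (intervocalic spirantization): /t/ is a stop between vowels /e/ and /o/, so it spirantizes to the fricative [s]. /t/ is a stop between vowels /a/ and /e/, so it spirantizes to the fricative [s]. /b/ is a stop between vowels /e/ and /o/, so it spirantizes to the fricative [v]. /petoatebompi/ → pesoasevompi.
Rule 3 (intervocalic voicing): /s/ is a voiceless obstruent between vowels /e/ and /o/, so it voices to [z]. /s/ is a voiceless obstruent between vowels /a/ and /e/, so it voices to [z]. /pesoasevompi/ → pezoazevompi.
Rule 4 (post-nasal voicing): /p/ is a voiceless stop immediately after the nasal /m/, so it voices to [b]. /pezoazevompi/ → pezoazevombi.

pezoazevombi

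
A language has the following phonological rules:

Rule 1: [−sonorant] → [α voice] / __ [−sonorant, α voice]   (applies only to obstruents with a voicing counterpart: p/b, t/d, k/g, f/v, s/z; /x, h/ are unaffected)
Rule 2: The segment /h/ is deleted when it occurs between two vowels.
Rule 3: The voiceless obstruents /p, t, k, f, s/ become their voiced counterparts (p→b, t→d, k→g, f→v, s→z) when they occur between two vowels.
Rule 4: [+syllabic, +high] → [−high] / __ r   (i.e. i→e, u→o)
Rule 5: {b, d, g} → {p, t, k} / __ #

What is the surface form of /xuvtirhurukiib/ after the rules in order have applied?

Rule 1 (regressive voicing assimilation): /v/ precedes the voiceless obstruent /t/, so it devoices to [f] by assimilation. /xuvtirhurukiib/ → xuftirhurukiib.
Rule 2 (intervocalic h-deletion): no segment meets the environment; /xuftirhurukiib/ is unchanged.
Rule 3 (intervocalic voicing): /k/ is a voiceless obstruent between vowels /u/ and /i/, so it voices to [g]. /xuftirhurukiib/ → xuftirhurugiib.
Rule 4 (pre-rhotic lowering): /i/ is a high vowel immediately before /r/, so it lowers to [e]. /u/ is a high vowel immediately before /r/, so it lowers to [o]. /xuftirhurugiib/ → xufterhorugiib.
Rule 5 (final devoicing): /b/ is a voiced stop in word-final position, so it devoices to [p]. /xufterhorugiib/ → xufterhorugiip.

xufterhorugiip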